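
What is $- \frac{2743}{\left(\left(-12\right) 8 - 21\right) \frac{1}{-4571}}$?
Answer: $- \frac{964481}{9} \approx -1.0716 \cdot 10^{5}$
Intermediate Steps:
$- \frac{2743}{\left(\left(-12\right) 8 - 21\right) \frac{1}{-4571}} = - \frac{2743}{\left(-96 - 21\right) \left(- \frac{1}{4571}\right)} = - \frac{2743}{\left(-117\right) \left(- \frac{1}{4571}\right)} = - \frac{2743}{\frac{117}{4571}} = \left(-2743\right) \frac{4571}{117} = - \frac{964481}{9}$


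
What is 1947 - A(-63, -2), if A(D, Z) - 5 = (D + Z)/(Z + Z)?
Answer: 7703/4 ≈ 1925.8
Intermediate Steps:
A(D, Z) = 5 + (D + Z)/(2*Z) (A(D, Z) = 5 + (D + Z)/(Z + Z) = 5 + (D + Z)/((2*Z)) = 5 + (D + Z)*(1/(2*Z)) = 5 + (D + Z)/(2*Z))
1947 - A(-63, -2) = 1947 - (-63 + 11*(-2))/(2*(-2)) = 1947 - (-1)*(-63 - 22)/(2*2) = 1947 - (-1)*(-85)/(2*2) = 1947 - 1*85/4 = 1947 - 85/4 = 7703/4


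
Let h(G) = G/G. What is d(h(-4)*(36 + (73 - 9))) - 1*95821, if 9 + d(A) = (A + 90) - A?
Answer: -95740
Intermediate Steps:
h(G) = 1
d(A) = 81 (d(A) = -9 + ((A + 90) - A) = -9 + ((90 + A) - A) = -9 + 90 = 81)
d(h(-4)*(36 + (73 - 9))) - 1*95821 = 81 - 1*95821 = 81 - 95821 = -95740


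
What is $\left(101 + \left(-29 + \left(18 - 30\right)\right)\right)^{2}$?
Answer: $3600$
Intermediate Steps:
$\left(101 + \left(-29 + \left(18 - 30\right)\right)\right)^{2} = \left(101 - 41\right)^{2} = 60^{2} = 3600$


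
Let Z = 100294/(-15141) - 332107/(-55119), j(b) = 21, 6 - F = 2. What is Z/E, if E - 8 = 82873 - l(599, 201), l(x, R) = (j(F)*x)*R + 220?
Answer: 5047201/20617076125478 ≈ 2.4481e-7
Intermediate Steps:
F = 4 (F = 6 - 1*2 = 6 - 2 = 4)
l(x, R) = 220 + 21*R*x (l(x, R) = (21*x)*R + 220 = 21*R*x + 220 = 220 + 21*R*x)
Z = -55519211/92728531 (Z = 100294*(-1/15141) - 332107*(-1/55119) = -100294/15141 + 332107/55119 = -55519211/92728531 ≈ -0.59873)
E = -2445718 (E = 8 + (82873 - (220 + 21*201*599)) = 8 + (82873 - (220 + 2528379)) = 8 + (82873 - 1*2528599) = 8 + (82873 - 2528599) = 8 - 2445726 = -2445718)
Z/E = -55519211/92728531/(-2445718) = -55519211/92728531*(-1/2445718) = 5047201/20617076125478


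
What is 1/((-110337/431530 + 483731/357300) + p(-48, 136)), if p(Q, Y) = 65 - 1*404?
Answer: -15418566900/5209962076267 ≈ -0.0029594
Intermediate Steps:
p(Q, Y) = -339 (p(Q, Y) = 65 - 404 = -339)
1/((-110337/431530 + 483731/357300) + p(-48, 136)) = 1/((-110337/431530 + 483731/357300) - 339) = 1/(16932102833/15418566900 - 339) = 1/(-5209962076267/15418566900) = -15418566900/5209962076267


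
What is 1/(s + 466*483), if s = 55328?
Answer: 1/280406 ≈ 3.5663e-6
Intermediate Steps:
1/(s + 466*483) = 1/(55328 + 466*483) = 1/(55328 + 225078) = 1/280406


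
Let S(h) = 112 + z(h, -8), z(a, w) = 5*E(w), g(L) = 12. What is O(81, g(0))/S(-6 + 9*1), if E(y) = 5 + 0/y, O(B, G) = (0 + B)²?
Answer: 6561/137 ≈ 47.891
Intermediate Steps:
O(B, G) = B²
E(y) = 5 (E(y) = 5 + 0 = 5)
z(a, w) = 25 (z(a, w) = 5*5 = 25)
S(h) = 137 (S(h) = 112 + 25 = 137)
O(81, g(0))/S(-6 + 9*1) = 81²/137 = 6561*(1/137) = 6561/137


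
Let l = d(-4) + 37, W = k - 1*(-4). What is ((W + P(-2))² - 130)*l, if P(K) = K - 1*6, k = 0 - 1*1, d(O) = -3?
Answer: -3570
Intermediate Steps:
k = -1 (k = 0 - 1 = -1)
P(K) = -6 + K (P(K) = K - 6 = -6 + K)
W = 3 (W = -1 - 1*(-4) = -1 + 4 = 3)
l = 34 (l = -3 + 37 = 34)
((W + P(-2))² - 130)*l = ((3 + (-6 - 2))² - 130)*34 = ((3 - 8)² - 130)*34 = ((-5)² - 130)*34 = (25 - 130)*34 = -105*34 = -3570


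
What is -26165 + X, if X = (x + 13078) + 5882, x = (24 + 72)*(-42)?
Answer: -11237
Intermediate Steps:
x = -4032 (x = 96*(-42) = -4032)
X = 14928 (X = (-4032 + 13078) + 5882 = 9046 + 5882 = 14928)
-26165 + X = -26165 + 14928 = -11237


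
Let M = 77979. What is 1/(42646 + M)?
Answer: 1/120625 ≈ 8.2902e-6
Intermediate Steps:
1/(42646 + M) = 1/(42646 + 77979) = 1/120625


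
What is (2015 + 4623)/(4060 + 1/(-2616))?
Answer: 17365008/10620959 ≈ 1.6350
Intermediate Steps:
(2015 + 4623)/(4060 + 1/(-2616)) = 6638/(4060 - 1/2616) = 6638/(10620959/2616) = 6638*(2616/10620959) = 17365008/10620959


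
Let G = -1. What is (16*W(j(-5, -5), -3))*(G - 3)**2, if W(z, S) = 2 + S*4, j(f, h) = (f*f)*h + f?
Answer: -2560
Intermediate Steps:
j(f, h) = f + h*f**2 (j(f, h) = f**2*h + f = h*f**2 + f = f + h*f**2)
W(z, S) = 2 + 4*S
(16*W(j(-5, -5), -3))*(G - 3)**2 = (16*(2 + 4*(-3)))*(-1 - 3)**2 = (16*(2 - 12))*(-4)**2 = (16*(-10))*16 = -160*16 = -2560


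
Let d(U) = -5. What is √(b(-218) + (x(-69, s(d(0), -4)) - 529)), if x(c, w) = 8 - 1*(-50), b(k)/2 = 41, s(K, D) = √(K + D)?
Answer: I*√389 ≈ 19.723*I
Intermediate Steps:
s(K, D) = √(D + K)
b(k) = 82 (b(k) = 2*41 = 82)
x(c, w) = 58 (x(c, w) = 8 + 50 = 58)
√(b(-218) + (x(-69, s(d(0), -4)) - 529)) = √(82 + (58 - 529)) = √(82 - 471) = √(-389) = I*√389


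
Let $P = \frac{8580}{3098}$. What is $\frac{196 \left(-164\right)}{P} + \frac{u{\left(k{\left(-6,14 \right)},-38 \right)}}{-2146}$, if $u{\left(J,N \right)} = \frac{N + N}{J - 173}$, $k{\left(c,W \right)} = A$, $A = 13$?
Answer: $- \frac{85481286571}{7365072} \approx -11606.0$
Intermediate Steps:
$k{\left(c,W \right)} = 13$
$P = \frac{4290}{1549}$ ($P = 8580 \cdot \frac{1}{3098} = \frac{4290}{1549} \approx 2.7695$)
$u{\left(J,N \right)} = \frac{2 N}{-173 + J}$
$\frac{196 \left(-164\right)}{P} + \frac{u{\left(k{\left(-6,14 \right)},-38 \right)}}{-2146} = \frac{196 \left(-164\right)}{\frac{4290}{1549}} + \frac{2 \left(-38\right) \frac{1}{-173 + 13}}{-2146} = \left(-32144\right) \frac{1549}{4290} + 2 \left(-38\right) \frac{1}{-160} \left(- \frac{1}{2146}\right) = - \frac{24895528}{2145} + 2 \left(-38\right) \left(- \frac{1}{160}\right) \left(- \frac{1}{2146}\right) = - \frac{24895528}{2145} + \frac{19}{40} \left(- \frac{1}{2146}\right) = - \frac{24895528}{2145} - \frac{19}{85840} = - \frac{85481286571}{7365072}$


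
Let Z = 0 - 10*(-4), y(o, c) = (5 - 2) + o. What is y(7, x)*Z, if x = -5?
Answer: 400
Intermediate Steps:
y(o, c) = 3 + o
Z = 40 (Z = 0 + 40 = 40)
y(7, x)*Z = (3 + 7)*40 = 10*40 = 400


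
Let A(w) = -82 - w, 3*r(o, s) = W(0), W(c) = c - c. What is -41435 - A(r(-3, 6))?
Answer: -41353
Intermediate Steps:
W(c) = 0
r(o, s) = 0 (r(o, s) = (1/3)*0 = 0)
-41435 - A(r(-3, 6)) = -41435 - (-82 - 1*0) = -41435 - (-82 + 0) = -41435 - 1*(-82) = -41435 + 82 = -41353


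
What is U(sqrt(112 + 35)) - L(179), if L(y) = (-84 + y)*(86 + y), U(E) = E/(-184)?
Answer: -25175 - 7*sqrt(3)/184 ≈ -25175.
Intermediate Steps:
U(E) = -E/184 (U(E) = E*(-1/184) = -E/184)
U(sqrt(112 + 35)) - L(179) = -sqrt(112 + 35)/184 - (-7224 + 179**2 + 2*179) = -7*sqrt(3)/184 - (-7224 + 32041 + 358) = -7*sqrt(3)/184 - 1*25175 = -7*sqrt(3)/184 - 25175 = -25175 - 7*sqrt(3)/184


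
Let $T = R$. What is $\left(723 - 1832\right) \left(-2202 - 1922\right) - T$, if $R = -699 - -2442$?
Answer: $4571773$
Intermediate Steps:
$R = 1743$ ($R = -699 + 2442 = 1743$)
$T = 1743$
$\left(723 - 1832\right) \left(-2202 - 1922\right) - T = \left(723 - 1832\right) \left(-2202 - 1922\right) - 1743 = \left(-1109\right) \left(-4124\right) - 1743 = 4573516 - 1743 = 4571773$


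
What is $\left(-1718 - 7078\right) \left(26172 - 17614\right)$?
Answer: $-75276168$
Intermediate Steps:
$\left(-1718 - 7078\right) \left(26172 - 17614\right) = \left(-8796\right) 8558 = -75276168$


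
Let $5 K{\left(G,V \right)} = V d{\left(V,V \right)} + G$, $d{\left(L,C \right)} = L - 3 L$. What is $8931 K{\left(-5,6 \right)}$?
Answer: $- \frac{687687}{5} \approx -1.3754 \cdot 10^{5}$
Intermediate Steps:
$d{\left(L,C \right)} = - 2 L$
$K{\left(G,V \right)} = - \frac{2 V^{2}}{5} + \frac{G}{5}$ ($K{\left(G,V \right)} = \frac{V \left(- 2 V\right) + G}{5} = \frac{- 2 V^{2} + G}{5} = \frac{G - 2 V^{2}}{5} = - \frac{2 V^{2}}{5} + \frac{G}{5}$)
$8931 K{\left(-5,6 \right)} = 8931 \left(- \frac{2 \cdot 6^{2}}{5} + \frac{1}{5} \left(-5\right)\right) = 8931 \left(\left(- \frac{2}{5}\right) 36 - 1\right) = 8931 \left(- \frac{72}{5} - 1\right) = 8931 \left(- \frac{77}{5}\right) = - \frac{687687}{5}$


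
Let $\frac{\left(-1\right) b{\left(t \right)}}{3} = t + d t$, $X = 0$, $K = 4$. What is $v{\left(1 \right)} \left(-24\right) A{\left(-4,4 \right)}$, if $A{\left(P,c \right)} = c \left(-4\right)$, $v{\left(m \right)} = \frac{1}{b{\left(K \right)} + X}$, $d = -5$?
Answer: $8$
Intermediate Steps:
$b{\left(t \right)} = 12 t$ ($b{\left(t \right)} = - 3 \left(t - 5 t\right) = - 3 \left(- 4 t\right) = 12 t$)
$v{\left(m \right)} = \frac{1}{48}$ ($v{\left(m \right)} = \frac{1}{12 \cdot 4 + 0} = \frac{1}{48 + 0} = \frac{1}{48}$)
$A{\left(P,c \right)} = - 4 c$
$v{\left(1 \right)} \left(-24\right) A{\left(-4,4 \right)} = \frac{1}{48} \left(-24\right) \left(\left(-4\right) 4\right) = \left(- \frac{1}{2}\right) \left(-16\right) = 8$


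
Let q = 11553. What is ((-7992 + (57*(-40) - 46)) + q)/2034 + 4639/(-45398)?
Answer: 11657701/23084883 ≈ 0.50499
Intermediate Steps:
((-7992 + (57*(-40) - 46)) + q)/2034 + 4639/(-45398) = ((-7992 + (57*(-40) - 46)) + 11553)/2034 + 4639/(-45398) = ((-7992 + (-2280 - 46)) + 11553)*(1/2034) + 4639*(-1/45398) = ((-7992 - 2326) + 11553)*(1/2034) - 4639/45398 = (-10318 + 11553)*(1/2034) - 4639/45398 = 1235*(1/2034) - 4639/45398 = 1235/2034 - 4639/45398 = 11657701/23084883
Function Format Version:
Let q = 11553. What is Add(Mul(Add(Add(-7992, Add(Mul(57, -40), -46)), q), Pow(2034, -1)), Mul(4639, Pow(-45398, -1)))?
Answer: Rational(11657701, 23084883) ≈ 0.50499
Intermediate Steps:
Add(Mul(Add(Add(-7992, Add(Mul(57, -40), -46)), q), Pow(2034, -1)), Mul(4639, Pow(-45398, -1))) = Add(Mul(Add(Add(-7992, Add(Mul(57, -40), -46)), 11553), Pow(2034, -1)), Mul(4639, Pow(-45398, -1))) = Add(Mul(Add(Add(-7992, Add(-2280, -46)), 11553), Rational(1, 2034)), Mul(4639, Rational(-1, 45398))) = Add(Mul(Add(Add(-7992, -2326), 11553), Rational(1, 2034)), Rational(-4639, 45398)) = Add(Mul(Add(-10318, 11553), Rational(1, 2034)), Rational(-4639, 45398)) = Add(Mul(1235, Rational(1, 2034)), Rational(-4639, 45398)) = Add(Rational(1235, 2034), Rational(-4639, 45398)) = Rational(11657701, 23084883)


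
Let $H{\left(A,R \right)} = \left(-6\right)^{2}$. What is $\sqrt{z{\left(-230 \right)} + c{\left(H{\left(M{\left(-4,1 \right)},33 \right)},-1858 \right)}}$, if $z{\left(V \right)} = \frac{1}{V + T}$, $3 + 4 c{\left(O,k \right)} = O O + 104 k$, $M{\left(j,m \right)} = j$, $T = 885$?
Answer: $\frac{i \sqrt{82346626855}}{1310} \approx 219.05 i$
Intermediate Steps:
$H{\left(A,R \right)} = 36$
$c{\left(O,k \right)} = - \frac{3}{4} + 26 k + \frac{O^{2}}{4}$ ($c{\left(O,k \right)} = - \frac{3}{4} + \frac{O O + 104 k}{4} = - \frac{3}{4} + \frac{O^{2} + 104 k}{4} = - \frac{3}{4} + \left(26 k + \frac{O^{2}}{4}\right) = - \frac{3}{4} + 26 k + \frac{O^{2}}{4}$)
$z{\left(V \right)} = \frac{1}{885 + V}$ ($z{\left(V \right)} = \frac{1}{V + 885} = \frac{1}{885 + V}$)
$\sqrt{z{\left(-230 \right)} + c{\left(H{\left(M{\left(-4,1 \right)},33 \right)},-1858 \right)}} = \sqrt{\frac{1}{885 - 230} + \left(- \frac{3}{4} + 26 \left(-1858\right) + \frac{36^{2}}{4}\right)} = \sqrt{\frac{1}{655} - \frac{191939}{4}} = \sqrt{- \frac{125720041}{2620}} = \frac{i \sqrt{82346626855}}{1310}$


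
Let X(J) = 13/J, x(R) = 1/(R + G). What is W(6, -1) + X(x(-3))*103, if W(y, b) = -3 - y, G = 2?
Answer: -1348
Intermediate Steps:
x(R) = 1/(2 + R) (x(R) = 1/(R + 2) = 1/(2 + R))
W(6, -1) + X(x(-3))*103 = (-3 - 1*6) + (13/(1/(2 - 3)))*103 = (-3 - 6) + (13/(1/(-1)))*103 = -9 + (13/(-1))*103 = -9 + (13*(-1))*103 = -9 - 13*103 = -9 - 1339 = -1348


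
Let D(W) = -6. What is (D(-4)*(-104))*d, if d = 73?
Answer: 45552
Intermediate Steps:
(D(-4)*(-104))*d = -6*(-104)*73 = 624*73 = 45552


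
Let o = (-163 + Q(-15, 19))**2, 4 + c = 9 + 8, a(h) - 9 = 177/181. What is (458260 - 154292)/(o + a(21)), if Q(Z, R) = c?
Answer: 27509104/2037153 ≈ 13.504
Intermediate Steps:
a(h) = 1806/181 (a(h) = 9 + 177/181 = 1806/181)
c = 13 (c = -4 + (9 + 8) = -4 + 17 = 13)
Q(Z, R) = 13
o = 22500 (o = (-163 + 13)**2 = (-150)**2 = 22500)
(458260 - 154292)/(o + a(21)) = (458260 - 154292)/(22500 + 1806/181) = 303968/(4074306/181) = 303968*(181/4074306) = 27509104/2037153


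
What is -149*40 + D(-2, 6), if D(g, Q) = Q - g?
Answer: -5952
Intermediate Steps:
-149*40 + D(-2, 6) = -149*40 + (6 - 1*(-2)) = -5960 + (6 + 2) = -5960 + 8 = -5952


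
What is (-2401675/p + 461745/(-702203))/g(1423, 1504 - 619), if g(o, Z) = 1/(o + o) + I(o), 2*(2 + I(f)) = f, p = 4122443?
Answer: -5108542725444380/2922636844656515051 ≈ -0.0017479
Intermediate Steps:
I(f) = -2 + f/2
g(o, Z) = -2 + o/2 + 1/(2*o) (g(o, Z) = 1/(o + o) + (-2 + o/2) = 1/(2*o) + (-2 + o/2) = -2 + o/2 + 1/(2*o))
(-2401675/p + 461745/(-702203))/g(1423, 1504 - 619) = (-2401675/4122443 + 461745/(-702203))/(((½)*(1 + 1423*(-4 + 1423))/1423)) = (-2401675*1/4122443 + 461745*(-1/702203))/(((½)*(1/1423)*(1 + 1423*1419))) = (-2401675/4122443 - 461745/702203)/(((½)*(1/1423)*(1 + 2019237))) = -3589980833060/(2894791841929*((½)*(1/1423)*2019238)) = -3589980833060/(2894791841929*1009619/1423) = -3589980833060/2894791841929*1423/1009619 = -5108542725444380/2922636844656515051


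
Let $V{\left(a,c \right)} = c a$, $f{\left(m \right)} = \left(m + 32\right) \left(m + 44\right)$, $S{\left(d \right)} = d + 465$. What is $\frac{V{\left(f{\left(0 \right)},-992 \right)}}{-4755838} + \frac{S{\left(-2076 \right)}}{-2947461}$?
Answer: $\frac{687414423719}{2336274504553} \approx 0.29424$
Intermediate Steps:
$S{\left(d \right)} = 465 + d$
$f{\left(m \right)} = \left(32 + m\right) \left(44 + m\right)$
$V{\left(a,c \right)} = a c$
$\frac{V{\left(f{\left(0 \right)},-992 \right)}}{-4755838} + \frac{S{\left(-2076 \right)}}{-2947461} = \frac{\left(1408 + 0^{2} + 76 \cdot 0\right) \left(-992\right)}{-4755838} + \frac{465 - 2076}{-2947461} = \left(1408 + 0 + 0\right) \left(-992\right) \left(- \frac{1}{4755838}\right) - - \frac{537}{982487} = 1408 \left(-992\right) \left(- \frac{1}{4755838}\right) + \frac{537}{982487} = \left(-1396736\right) \left(- \frac{1}{4755838}\right) + \frac{537}{982487} = \frac{698368}{2377919} + \frac{537}{982487} = \frac{687414423719}{2336274504553}$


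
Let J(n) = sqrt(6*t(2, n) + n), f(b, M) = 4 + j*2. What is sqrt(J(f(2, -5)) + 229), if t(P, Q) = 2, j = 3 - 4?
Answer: sqrt(229 + sqrt(14)) ≈ 15.256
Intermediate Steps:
j = -1
f(b, M) = 2 (f(b, M) = 4 - 1*2 = 4 - 2 = 2)
J(n) = sqrt(12 + n) (J(n) = sqrt(6*2 + n) = sqrt(12 + n))
sqrt(J(f(2, -5)) + 229) = sqrt(sqrt(12 + 2) + 229) = sqrt(sqrt(14) + 229) = sqrt(229 + sqrt(14))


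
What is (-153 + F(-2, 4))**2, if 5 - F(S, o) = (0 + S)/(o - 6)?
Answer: 22201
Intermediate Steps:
F(S, o) = 5 - S/(-6 + o) (F(S, o) = 5 - (0 + S)/(o - 6) = 5 - S/(-6 + o))
(-153 + F(-2, 4))**2 = (-153 + (-30 - 1*(-2) + 5*4)/(-6 + 4))**2 = (-153 + (-30 + 2 + 20)/(-2))**2 = (-153 - 1/2*(-8))**2 = (-153 + 4)**2 = (-149)**2 = 22201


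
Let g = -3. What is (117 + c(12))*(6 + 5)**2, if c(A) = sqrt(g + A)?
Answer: 14520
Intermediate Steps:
c(A) = sqrt(-3 + A)
(117 + c(12))*(6 + 5)**2 = (117 + sqrt(-3 + 12))*(6 + 5)**2 = (117 + sqrt(9))*11**2 = (117 + 3)*121 = 120*121 = 14520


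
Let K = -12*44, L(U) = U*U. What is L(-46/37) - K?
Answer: 724948/1369 ≈ 529.55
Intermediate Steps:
L(U) = U²
K = -528
L(-46/37) - K = (-46/37)² - 1*(-528) = (-46*1/37)² + 528 = (-46/37)² + 528 = 2116/1369 + 528 = 724948/1369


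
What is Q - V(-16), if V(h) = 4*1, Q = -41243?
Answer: -41247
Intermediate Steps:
V(h) = 4
Q - V(-16) = -41243 - 1*4 = -41243 - 4 = -41247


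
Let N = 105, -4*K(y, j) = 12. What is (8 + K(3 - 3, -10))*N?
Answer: 525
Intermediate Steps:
K(y, j) = -3 (K(y, j) = -¼*12 = -3)
(8 + K(3 - 3, -10))*N = (8 - 3)*105 = 5*105 = 525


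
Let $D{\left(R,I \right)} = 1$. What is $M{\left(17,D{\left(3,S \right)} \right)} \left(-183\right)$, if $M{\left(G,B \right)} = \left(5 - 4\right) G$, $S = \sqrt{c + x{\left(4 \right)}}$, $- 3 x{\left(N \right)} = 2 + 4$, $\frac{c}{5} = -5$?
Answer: $-3111$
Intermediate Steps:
$c = -25$ ($c = 5 \left(-5\right) = -25$)
$x{\left(N \right)} = -2$ ($x{\left(N \right)} = - \frac{2 + 4}{3} = \left(- \frac{1}{3}\right) 6 = -2$)
$S = 3 i \sqrt{3}$ ($S = \sqrt{-25 - 2} = \sqrt{-27} = 3 i \sqrt{3} \approx 5.1962 i$)
$M{\left(G,B \right)} = G$ ($M{\left(G,B \right)} = 1 G = G$)
$M{\left(17,D{\left(3,S \right)} \right)} \left(-183\right) = 17 \left(-183\right) = -3111$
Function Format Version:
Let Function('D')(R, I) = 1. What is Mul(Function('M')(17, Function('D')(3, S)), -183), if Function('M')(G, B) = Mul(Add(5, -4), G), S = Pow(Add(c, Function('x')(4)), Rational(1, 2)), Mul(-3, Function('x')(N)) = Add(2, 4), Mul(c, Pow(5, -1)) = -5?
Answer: -3111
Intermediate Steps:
c = -25 (c = Mul(5, -5) = -25)
Function('x')(N) = -2 (Function('x')(N) = Mul(Rational(-1, 3), Add(2, 4)) = Mul(Rational(-1, 3), 6) = -2)
S = Mul(3, I, Pow(3, Rational(1, 2))) (S = Pow(Add(-25, -2), Rational(1, 2)) = Pow(-27, Rational(1, 2)) = Mul(3, I, Pow(3, Rational(1, 2))) ≈ Mul(5.1962, I))
Function('M')(G, B) = G (Function('M')(G, B) = Mul(1, G) = G)
Mul(Function('M')(17, Function('D')(3, S)), -183) = Mul(17, -183) = -3111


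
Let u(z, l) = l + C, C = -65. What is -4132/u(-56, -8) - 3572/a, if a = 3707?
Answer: 15056568/270611 ≈ 55.639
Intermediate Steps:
u(z, l) = -65 + l (u(z, l) = l - 65 = -65 + l)
-4132/u(-56, -8) - 3572/a = -4132/(-65 - 8) - 3572/3707 = -4132/(-73) - 3572*1/3707 = -4132*(-1/73) - 3572/3707 = 4132/73 - 3572/3707 = 15056568/270611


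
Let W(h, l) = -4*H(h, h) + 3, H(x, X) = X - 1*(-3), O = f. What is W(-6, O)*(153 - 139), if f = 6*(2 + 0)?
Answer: 210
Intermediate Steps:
f = 12 (f = 6*2 = 12)
O = 12
H(x, X) = 3 + X (H(x, X) = X + 3 = 3 + X)
W(h, l) = -9 - 4*h (W(h, l) = -4*(3 + h) + 3 = (-12 - 4*h) + 3 = -9 - 4*h)
W(-6, O)*(153 - 139) = (-9 - 4*(-6))*(153 - 139) = (-9 + 24)*14 = 15*14 = 210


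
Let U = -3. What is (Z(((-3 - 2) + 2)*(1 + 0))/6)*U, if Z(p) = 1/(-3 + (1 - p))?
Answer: -½ ≈ -0.50000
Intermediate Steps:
Z(p) = 1/(-2 - p)
(Z(((-3 - 2) + 2)*(1 + 0))/6)*U = (-1/(2 + ((-3 - 2) + 2)*(1 + 0))/6)*(-3) = (-1/(2 + (-5 + 2)*1)*(⅙))*(-3) = (-1/(2 - 3*1)*(⅙))*(-3) = (-1/(2 - 3)*(⅙))*(-3) = (-1/(-1)*(⅙))*(-3) = (-1*(-1)*(⅙))*(-3) = (1*(⅙))*(-3) = (⅙)*(-3) = -½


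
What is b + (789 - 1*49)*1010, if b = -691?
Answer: 746709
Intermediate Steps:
b + (789 - 1*49)*1010 = -691 + (789 - 1*49)*1010 = -691 + (789 - 49)*1010 = -691 + 740*1010 = -691 + 747400 = 746709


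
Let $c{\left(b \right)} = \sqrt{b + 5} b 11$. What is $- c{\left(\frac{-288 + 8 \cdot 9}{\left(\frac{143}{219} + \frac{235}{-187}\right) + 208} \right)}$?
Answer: $\frac{24326082 \sqrt{713913753155}}{901744278125} \approx 22.794$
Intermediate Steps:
$c{\left(b \right)} = 11 b \sqrt{5 + b}$ ($c{\left(b \right)} = \sqrt{5 + b} b 11 = b \sqrt{5 + b} 11 = 11 b \sqrt{5 + b}$)
$- c{\left(\frac{-288 + 8 \cdot 9}{\left(\frac{143}{219} + \frac{235}{-187}\right) + 208} \right)} = - 11 \frac{-288 + 8 \cdot 9}{\left(\frac{143}{219} + \frac{235}{-187}\right) + 208} \sqrt{5 + \frac{-288 + 8 \cdot 9}{\left(\frac{143}{219} + \frac{235}{-187}\right) + 208}} = - 11 \frac{-288 + 72}{\left(143 \cdot \frac{1}{219} + 235 \left(- \frac{1}{187}\right)\right) + 208} \sqrt{5 + \frac{-288 + 72}{\left(143 \cdot \frac{1}{219} + 235 \left(- \frac{1}{187}\right)\right) + 208}} = - 11 \left(- \frac{216}{\left(\frac{143}{219} - \frac{235}{187}\right) + 208}\right) \sqrt{5 - \frac{216}{\left(\frac{143}{219} - \frac{235}{187}\right) + 208}} = - 11 \left(- \frac{216}{- \frac{24724}{40953} + 208}\right) \sqrt{5 - \frac{216}{- \frac{24724}{40953} + 208}} = - 11 \left(- \frac{216}{\frac{8493500}{40953}}\right) \sqrt{5 - \frac{216}{\frac{8493500}{40953}}} = - 11 \left(\left(-216\right) \frac{40953}{8493500}\right) \sqrt{5 - \frac{2211462}{2123375}} = - \frac{11 \left(-2211462\right) \sqrt{5 - \frac{2211462}{2123375}}}{2123375} = - \frac{11 \left(-2211462\right) \sqrt{\frac{8405413}{2123375}}}{2123375} = - \frac{11 \left(-2211462\right) \frac{\sqrt{713913753155}}{424675}}{2123375} = - \frac{\left(-24326082\right) \sqrt{713913753155}}{901744278125} = \frac{24326082 \sqrt{713913753155}}{901744278125}$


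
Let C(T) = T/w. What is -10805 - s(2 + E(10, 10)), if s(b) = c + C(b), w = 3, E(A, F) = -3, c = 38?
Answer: -32528/3 ≈ -10843.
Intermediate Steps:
C(T) = T/3
s(b) = 38 + b/3
-10805 - s(2 + E(10, 10)) = -10805 - (38 + (2 - 3)/3) = -10805 - (38 + (⅓)*(-1)) = -10805 - (38 - ⅓) = -10805 - 1*113/3 = -10805 - 113/3 = -32528/3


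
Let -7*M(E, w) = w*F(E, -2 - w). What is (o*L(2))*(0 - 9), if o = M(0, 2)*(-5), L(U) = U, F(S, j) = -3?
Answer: 540/7 ≈ 77.143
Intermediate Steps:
M(E, w) = 3*w/7 (M(E, w) = -w*(-3)/7 = -(-3)*w/7 = 3*w/7)
o = -30/7 (o = ((3/7)*2)*(-5) = (6/7)*(-5) = -30/7 ≈ -4.2857)
(o*L(2))*(0 - 9) = (-30/7*2)*(0 - 9) = -60/7*(-9) = 540/7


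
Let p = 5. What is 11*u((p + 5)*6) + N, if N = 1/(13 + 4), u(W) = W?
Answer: 11221/17 ≈ 660.06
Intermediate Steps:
N = 1/17 ≈ 0.058824
11*u((p + 5)*6) + N = 11*((5 + 5)*6) + 1/17 = 11*(10*6) + 1/17 = 11*60 + 1/17 = 660 + 1/17 = 11221/17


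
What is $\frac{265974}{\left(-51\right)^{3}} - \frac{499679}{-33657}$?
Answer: $\frac{6370114679}{496070523} \approx 12.841$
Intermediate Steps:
$\frac{265974}{\left(-51\right)^{3}} - \frac{499679}{-33657} = \frac{265974}{-132651} - - \frac{499679}{33657} = 265974 \left(- \frac{1}{132651}\right) + \frac{499679}{33657} = - \frac{88658}{44217} + \frac{499679}{33657} = \frac{6370114679}{496070523}$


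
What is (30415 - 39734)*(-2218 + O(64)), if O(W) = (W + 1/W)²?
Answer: -71760782439/4096 ≈ -1.7520e+7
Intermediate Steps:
(30415 - 39734)*(-2218 + O(64)) = (30415 - 39734)*(-2218 + (1 + 64²)²/64²) = -9319*(-2218 + (1 + 4096)²/4096) = -9319*(-2218 + (1/4096)*4097²) = -9319*(-2218 + (1/4096)*16785409) = -9319*(-2218 + 16785409/4096) = -9319*7700481/4096 = -71760782439/4096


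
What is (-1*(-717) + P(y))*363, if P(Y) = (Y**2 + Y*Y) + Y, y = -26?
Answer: 741609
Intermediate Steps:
P(Y) = Y + 2*Y**2 (P(Y) = (Y**2 + Y**2) + Y = 2*Y**2 + Y = Y + 2*Y**2)
(-1*(-717) + P(y))*363 = (-1*(-717) - 26*(1 + 2*(-26)))*363 = (717 - 26*(1 - 52))*363 = (717 - 26*(-51))*363 = (717 + 1326)*363 = 2043*363 = 741609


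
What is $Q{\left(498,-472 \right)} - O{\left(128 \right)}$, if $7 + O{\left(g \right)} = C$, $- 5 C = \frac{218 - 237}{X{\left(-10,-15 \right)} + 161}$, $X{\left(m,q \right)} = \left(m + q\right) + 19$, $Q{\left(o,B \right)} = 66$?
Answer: $\frac{56556}{775} \approx 72.975$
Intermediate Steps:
$X{\left(m,q \right)} = 19 + m + q$
$C = \frac{19}{775}$ ($C = - \frac{\left(218 - 237\right) \frac{1}{\left(19 - 10 - 15\right) + 161}}{5} = - \frac{\left(-19\right) \frac{1}{-6 + 161}}{5} = - \frac{\left(-19\right) \frac{1}{155}}{5} = \left(- \frac{1}{5}\right) \left(- \frac{19}{155}\right) = \frac{19}{775} \approx 0.024516$)
$O{\left(g \right)} = - \frac{5406}{775}$ ($O{\left(g \right)} = -7 + \frac{19}{775} = - \frac{5406}{775}$)
$Q{\left(498,-472 \right)} - O{\left(128 \right)} = 66 - - \frac{5406}{775} = 66 + \frac{5406}{775} = \frac{56556}{775}$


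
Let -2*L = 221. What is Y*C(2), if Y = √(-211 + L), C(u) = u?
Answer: I*√1286 ≈ 35.861*I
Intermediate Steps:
L = -221/2 (L = -½*221 = -221/2 ≈ -110.50)
Y = I*√1286/2 (Y = √(-211 - 221/2) = √(-643/2) = I*√1286/2 ≈ 17.93*I)
Y*C(2) = (I*√1286/2)*2 = I*√1286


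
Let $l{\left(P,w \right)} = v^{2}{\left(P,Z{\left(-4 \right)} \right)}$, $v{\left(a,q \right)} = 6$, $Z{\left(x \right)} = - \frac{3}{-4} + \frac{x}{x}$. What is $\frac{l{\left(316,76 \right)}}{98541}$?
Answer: $\frac{4}{10949} \approx 0.00036533$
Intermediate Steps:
$Z{\left(x \right)} = \frac{7}{4}$ ($Z{\left(x \right)} = \left(-3\right) \left(- \frac{1}{4}\right) + 1 = \frac{3}{4} + 1 = \frac{7}{4}$)
$l{\left(P,w \right)} = 36$ ($l{\left(P,w \right)} = 6^{2} = 36$)
$\frac{l{\left(316,76 \right)}}{98541} = \frac{36}{98541} = 36 \cdot \frac{1}{98541} = \frac{4}{10949}$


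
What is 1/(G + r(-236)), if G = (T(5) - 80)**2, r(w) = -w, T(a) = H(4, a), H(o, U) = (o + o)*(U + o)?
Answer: 1/300 ≈ 0.0033333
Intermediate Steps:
H(o, U) = 2*o*(U + o) (H(o, U) = (2*o)*(U + o) = 2*o*(U + o))
T(a) = 32 + 8*a (T(a) = 2*4*(a + 4) = 2*4*(4 + a) = 32 + 8*a)
G = 64 (G = ((32 + 8*5) - 80)**2 = ((32 + 40) - 80)**2 = (72 - 80)**2 = (-8)**2 = 64)
1/(G + r(-236)) = 1/(64 - 1*(-236)) = 1/(64 + 236) = 1/300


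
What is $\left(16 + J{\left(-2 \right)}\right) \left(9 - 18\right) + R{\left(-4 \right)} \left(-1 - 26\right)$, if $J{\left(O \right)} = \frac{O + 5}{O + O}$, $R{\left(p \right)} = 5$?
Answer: $- \frac{1089}{4} \approx -272.25$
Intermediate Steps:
$J{\left(O \right)} = \frac{5 + O}{2 O}$
$\left(16 + J{\left(-2 \right)}\right) \left(9 - 18\right) + R{\left(-4 \right)} \left(-1 - 26\right) = \left(16 + \frac{5 - 2}{2 \left(-2\right)}\right) \left(9 - 18\right) + 5 \left(-1 - 26\right) = \left(16 + \frac{1}{2} \left(- \frac{1}{2}\right) 3\right) \left(-9\right) + 5 \left(-1 - 26\right) = \left(16 - \frac{3}{4}\right) \left(-9\right) + 5 \left(-27\right) = \frac{61}{4} \left(-9\right) - 135 = - \frac{549}{4} - 135 = - \frac{1089}{4}$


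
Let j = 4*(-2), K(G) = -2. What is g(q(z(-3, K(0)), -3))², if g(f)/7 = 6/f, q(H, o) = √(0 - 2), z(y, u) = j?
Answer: -882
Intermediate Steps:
j = -8
z(y, u) = -8
q(H, o) = I*√2 (q(H, o) = √(-2) = I*√2)
g(f) = 42/f (g(f) = 7*(6/f) = 42/f)
g(q(z(-3, K(0)), -3))² = (42/((I*√2)))² = (42*(-I*√2/2))² = (-21*I*√2)² = -882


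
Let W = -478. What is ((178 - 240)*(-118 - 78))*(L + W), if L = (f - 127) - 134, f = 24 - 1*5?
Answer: -8749440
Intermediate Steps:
f = 19 (f = 24 - 5 = 19)
L = -242 (L = (19 - 127) - 134 = -108 - 134 = -242)
((178 - 240)*(-118 - 78))*(L + W) = ((178 - 240)*(-118 - 78))*(-242 - 478) = -62*(-196)*(-720) = 12152*(-720) = -8749440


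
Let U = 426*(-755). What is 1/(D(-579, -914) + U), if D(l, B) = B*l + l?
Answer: 1/206997 ≈ 4.8310e-6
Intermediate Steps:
D(l, B) = l + B*l
U = -321630
1/(D(-579, -914) + U) = 1/(-579*(1 - 914) - 321630) = 1/(-579*(-913) - 321630) = 1/(528627 - 321630) = 1/206997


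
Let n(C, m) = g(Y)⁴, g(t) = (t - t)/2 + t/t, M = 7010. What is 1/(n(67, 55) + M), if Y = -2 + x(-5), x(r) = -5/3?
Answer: 1/7011 ≈ 0.00014263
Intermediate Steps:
x(r) = -5/3 (x(r) = -5*⅓ = -5/3)
Y = -11/3 (Y = -2 - 5/3 = -11/3 ≈ -3.6667)
g(t) = 1 (g(t) = 0*(½) + 1 = 0 + 1 = 1)
n(C, m) = 1 (n(C, m) = 1⁴ = 1)
1/(n(67, 55) + M) = 1/(1 + 7010) = 1/7011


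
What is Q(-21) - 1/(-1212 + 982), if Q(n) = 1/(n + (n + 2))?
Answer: -19/920 ≈ -0.020652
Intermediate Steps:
Q(n) = 1/(2 + 2*n) (Q(n) = 1/(n + (2 + n)) = 1/(2 + 2*n))
Q(-21) - 1/(-1212 + 982) = 1/(2*(1 - 21)) - 1/(-1212 + 982) = (1/2)/(-20) - 1/(-230) = (1/2)*(-1/20) - 1*(-1/230) = -1/40 + 1/230 = -19/920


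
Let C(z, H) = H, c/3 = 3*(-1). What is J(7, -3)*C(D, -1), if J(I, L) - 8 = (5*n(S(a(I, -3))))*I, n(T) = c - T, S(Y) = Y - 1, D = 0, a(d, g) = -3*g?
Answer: 587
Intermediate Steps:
c = -9 (c = 3*(3*(-1)) = 3*(-3) = -9)
S(Y) = -1 + Y
n(T) = -9 - T
J(I, L) = 8 - 85*I (J(I, L) = 8 + (5*(-9 - (-1 - 3*(-3))))*I = 8 + (5*(-9 - (-1 + 9)))*I = 8 + (5*(-9 - 1*8))*I = 8 + (5*(-9 - 8))*I = 8 + (5*(-17))*I = 8 - 85*I)
J(7, -3)*C(D, -1) = (8 - 85*7)*(-1) = (8 - 595)*(-1) = -587*(-1) = 587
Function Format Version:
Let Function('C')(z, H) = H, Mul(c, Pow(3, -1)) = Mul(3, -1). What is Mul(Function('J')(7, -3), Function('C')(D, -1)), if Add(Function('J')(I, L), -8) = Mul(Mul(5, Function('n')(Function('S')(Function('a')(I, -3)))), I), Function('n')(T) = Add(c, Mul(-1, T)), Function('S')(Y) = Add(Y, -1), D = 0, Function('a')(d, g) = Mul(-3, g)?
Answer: 587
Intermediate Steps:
c = -9 (c = Mul(3, Mul(3, -1)) = Mul(3, -3) = -9)
Function('S')(Y) = Add(-1, Y)
Function('n')(T) = Add(-9, Mul(-1, T))
Function('J')(I, L) = Add(8, Mul(-85, I)) (Function('J')(I, L) = Add(8, Mul(Mul(5, Add(-9, Mul(-1, Add(-1, Mul(-3, -3))))), I)) = Add(8, Mul(Mul(5, Add(-9, Mul(-1, Add(-1, 9)))), I)) = Add(8, Mul(Mul(5, Add(-9, Mul(-1, 8))), I)) = Add(8, Mul(Mul(5, Add(-9, -8)), I)) = Add(8, Mul(Mul(5, -17), I)) = Add(8, Mul(-85, I)))
Mul(Function('J')(7, -3), Function('C')(D, -1)) = Mul(Add(8, Mul(-85, 7)), -1) = Mul(Add(8, -595), -1) = Mul(-587, -1) = 587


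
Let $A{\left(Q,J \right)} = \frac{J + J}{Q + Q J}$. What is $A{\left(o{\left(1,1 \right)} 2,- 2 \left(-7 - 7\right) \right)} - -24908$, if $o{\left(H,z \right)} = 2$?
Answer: $\frac{722346}{29} \approx 24908.0$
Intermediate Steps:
$A{\left(Q,J \right)} = \frac{2 J}{Q + J Q}$
$A{\left(o{\left(1,1 \right)} 2,- 2 \left(-7 - 7\right) \right)} - -24908 = \frac{2 \left(- 2 \left(-7 - 7\right)\right)}{2 \cdot 2 \left(1 - 2 \left(-7 - 7\right)\right)} - -24908 = \frac{2 \left(\left(-2\right) \left(-14\right)\right)}{4 \left(1 - -28\right)} + 24908 = 2 \cdot 28 \cdot \frac{1}{4} \frac{1}{1 + 28} + 24908 = 2 \cdot 28 \cdot \frac{1}{4} \cdot \frac{1}{29} + 24908 = \frac{14}{29} + 24908 = \frac{722346}{29}$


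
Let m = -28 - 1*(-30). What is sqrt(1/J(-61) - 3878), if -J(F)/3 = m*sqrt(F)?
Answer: sqrt(-519481368 + 366*I*sqrt(61))/366 ≈ 0.00017134 + 62.274*I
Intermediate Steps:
m = 2 (m = -28 + 30 = 2)
J(F) = -6*sqrt(F)
sqrt(1/J(-61) - 3878) = sqrt(1/(-6*I*sqrt(61)) - 3878) = sqrt(I*sqrt(61)/366 - 3878) = sqrt(-3878 + I*sqrt(61)/366)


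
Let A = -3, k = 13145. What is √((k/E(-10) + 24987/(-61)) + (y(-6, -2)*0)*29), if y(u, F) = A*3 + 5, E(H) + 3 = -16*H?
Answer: I*√29890908778/9577 ≈ 18.053*I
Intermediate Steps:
E(H) = -3 - 16*H
y(u, F) = -4 (y(u, F) = -3*3 + 5 = -9 + 5 = -4)
√((k/E(-10) + 24987/(-61)) + (y(-6, -2)*0)*29) = √((13145/(-3 - 16*(-10)) + 24987/(-61)) - 4*0*29) = √((13145/(-3 + 160) + 24987*(-1/61)) + 0*29) = √((13145/157 - 24987/61) + 0) = √(-3121114/9577 + 0) = √(-3121114/9577) = I*√29890908778/9577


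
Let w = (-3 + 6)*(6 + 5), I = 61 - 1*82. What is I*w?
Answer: -693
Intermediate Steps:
I = -21 (I = 61 - 82 = -21)
w = 33 (w = 3*11 = 33)
I*w = -21*33 = -693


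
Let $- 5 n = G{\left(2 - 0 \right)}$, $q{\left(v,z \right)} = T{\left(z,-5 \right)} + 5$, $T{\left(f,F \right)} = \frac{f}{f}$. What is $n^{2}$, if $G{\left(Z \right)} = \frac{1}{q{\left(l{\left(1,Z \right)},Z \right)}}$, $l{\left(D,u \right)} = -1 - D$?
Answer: $\frac{1}{900} \approx 0.0011111$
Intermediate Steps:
$T{\left(f,F \right)} = 1$
$q{\left(v,z \right)} = 6$ ($q{\left(v,z \right)} = 1 + 5 = 6$)
$G{\left(Z \right)} = \frac{1}{6}$
$n = - \frac{1}{30}$ ($n = \left(- \frac{1}{5}\right) \frac{1}{6} = - \frac{1}{30} \approx -0.033333$)
$n^{2} = \left(- \frac{1}{30}\right)^{2} = \frac{1}{900}$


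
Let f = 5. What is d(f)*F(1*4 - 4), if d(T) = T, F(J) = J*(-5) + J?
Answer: 0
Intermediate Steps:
F(J) = -4*J (F(J) = -5*J + J = -4*J)
d(f)*F(1*4 - 4) = 5*(-4*(1*4 - 4)) = 5*(-4*(4 - 4)) = 5*(-4*0) = 5*0 = 0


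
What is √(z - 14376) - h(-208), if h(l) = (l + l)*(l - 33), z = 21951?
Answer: -100256 + 5*√303 ≈ -1.0017e+5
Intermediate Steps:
h(l) = 2*l*(-33 + l) (h(l) = (2*l)*(-33 + l) = 2*l*(-33 + l))
√(z - 14376) - h(-208) = √(21951 - 14376) - 2*(-208)*(-33 - 208) = √7575 - 2*(-208)*(-241) = 5*√303 - 1*100256 = 5*√303 - 100256 = -100256 + 5*√303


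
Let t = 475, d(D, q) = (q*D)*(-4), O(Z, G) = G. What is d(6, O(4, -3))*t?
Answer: 34200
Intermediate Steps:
d(D, q) = -4*D*q (d(D, q) = (D*q)*(-4) = -4*D*q)
d(6, O(4, -3))*t = -4*6*(-3)*475 = 72*475 = 34200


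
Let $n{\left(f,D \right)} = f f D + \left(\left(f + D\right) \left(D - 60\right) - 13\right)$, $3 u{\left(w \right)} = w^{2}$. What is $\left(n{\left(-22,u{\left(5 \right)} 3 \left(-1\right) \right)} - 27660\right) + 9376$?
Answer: $-26402$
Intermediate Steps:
$u{\left(w \right)} = \frac{w^{2}}{3}$
$n{\left(f,D \right)} = -13 + D f^{2} + \left(-60 + D\right) \left(D + f\right)$ ($n{\left(f,D \right)} = f^{2} D + \left(\left(D + f\right) \left(-60 + D\right) - 13\right) = D f^{2} + \left(\left(-60 + D\right) \left(D + f\right) - 13\right) = D f^{2} + \left(-13 + \left(-60 + D\right) \left(D + f\right)\right) = -13 + D f^{2} + \left(-60 + D\right) \left(D + f\right)$)
$\left(n{\left(-22,u{\left(5 \right)} 3 \left(-1\right) \right)} - 27660\right) + 9376 = \left(\left(-13 + \left(\frac{5^{2}}{3} \cdot 3 \left(-1\right)\right)^{2} - 60 \frac{5^{2}}{3} \cdot 3 \left(-1\right) - -1320 + \frac{5^{2}}{3} \cdot 3 \left(-1\right) \left(-22\right) + \frac{5^{2}}{3} \cdot 3 \left(-1\right) \left(-22\right)^{2}\right) - 27660\right) + 9376 = \left(\left(-13 + \left(\frac{1}{3} \cdot 25 \cdot 3 \left(-1\right)\right)^{2} - 60 \cdot \frac{1}{3} \cdot 25 \cdot 3 \left(-1\right) + 1320 + \frac{1}{3} \cdot 25 \cdot 3 \left(-1\right) \left(-22\right) + \frac{1}{3} \cdot 25 \cdot 3 \left(-1\right) 484\right) - 27660\right) + 9376 = \left(\left(-13 + \left(\frac{25}{3} \cdot 3 \left(-1\right)\right)^{2} - 60 \cdot \frac{25}{3} \cdot 3 \left(-1\right) + 1320 + \frac{25}{3} \cdot 3 \left(-1\right) \left(-22\right) + \frac{25}{3} \cdot 3 \left(-1\right) 484\right) - 27660\right) + 9376 = \left(\left(-13 + \left(25 \left(-1\right)\right)^{2} - 60 \cdot 25 \left(-1\right) + 1320 + 25 \left(-1\right) \left(-22\right) + 25 \left(-1\right) 484\right) - 27660\right) + 9376 = \left(\left(-13 + \left(-25\right)^{2} - -1500 + 1320 - -550 - 12100\right) - 27660\right) + 9376 = \left(\left(-13 + 625 + 1500 + 1320 + 550 - 12100\right) - 27660\right) + 9376 = \left(-8118 - 27660\right) + 9376 = -35778 + 9376 = -26402$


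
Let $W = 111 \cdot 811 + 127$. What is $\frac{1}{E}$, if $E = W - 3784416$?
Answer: $- \frac{1}{3694268} \approx -2.7069 \cdot 10^{-7}$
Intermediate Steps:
$W = 90148$ ($W = 90021 + 127 = 90148$)
$E = -3694268$ ($E = 90148 - 3784416 = -3694268$)
$\frac{1}{E} = \frac{1}{-3694268} = - \frac{1}{3694268}$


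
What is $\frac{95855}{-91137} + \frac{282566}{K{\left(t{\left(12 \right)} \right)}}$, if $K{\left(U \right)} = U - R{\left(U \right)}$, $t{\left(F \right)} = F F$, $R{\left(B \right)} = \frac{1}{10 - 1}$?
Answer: $\frac{231645825653}{118022415} \approx 1962.7$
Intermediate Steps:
$R{\left(B \right)} = \frac{1}{9}$
$t{\left(F \right)} = F^{2}$
$K{\left(U \right)} = - \frac{1}{9} + U$ ($K{\left(U \right)} = U - \frac{1}{9} = - \frac{1}{9} + U$)
$\frac{95855}{-91137} + \frac{282566}{K{\left(t{\left(12 \right)} \right)}} = \frac{95855}{-91137} + \frac{282566}{- \frac{1}{9} + 12^{2}} = 95855 \left(- \frac{1}{91137}\right) + \frac{282566}{- \frac{1}{9} + 144} = - \frac{95855}{91137} + \frac{282566}{\frac{1295}{9}} = - \frac{95855}{91137} + 282566 \cdot \frac{9}{1295} = - \frac{95855}{91137} + \frac{2543094}{1295} = \frac{231645825653}{118022415}$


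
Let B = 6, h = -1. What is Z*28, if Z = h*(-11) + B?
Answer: 476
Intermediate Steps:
Z = 17 (Z = -1*(-11) + 6 = 11 + 6 = 17)
Z*28 = 17*28 = 476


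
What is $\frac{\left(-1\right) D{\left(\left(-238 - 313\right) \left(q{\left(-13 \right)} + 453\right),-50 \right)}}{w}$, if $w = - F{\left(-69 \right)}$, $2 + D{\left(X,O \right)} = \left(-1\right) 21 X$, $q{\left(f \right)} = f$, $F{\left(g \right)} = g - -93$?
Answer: $\frac{2545619}{12} \approx 2.1214 \cdot 10^{5}$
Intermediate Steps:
$F{\left(g \right)} = 93 + g$ ($F{\left(g \right)} = g + 93 = 93 + g$)
$D{\left(X,O \right)} = -2 - 21 X$ ($D{\left(X,O \right)} = -2 + \left(-1\right) 21 X = -2 - 21 X$)
$w = -24$ ($w = - (93 - 69) = \left(-1\right) 24 = -24$)
$\frac{\left(-1\right) D{\left(\left(-238 - 313\right) \left(q{\left(-13 \right)} + 453\right),-50 \right)}}{w} = \frac{\left(-1\right) \left(-2 - 21 \left(-238 - 313\right) \left(-13 + 453\right)\right)}{-24} = - (-2 - 21 \left(\left(-551\right) 440\right)) \left(- \frac{1}{24}\right) = - (-2 - -5091240) \left(- \frac{1}{24}\right) = - (-2 + 5091240) \left(- \frac{1}{24}\right) = \left(-1\right) 5091238 \left(- \frac{1}{24}\right) = \left(-5091238\right) \left(- \frac{1}{24}\right) = \frac{2545619}{12}$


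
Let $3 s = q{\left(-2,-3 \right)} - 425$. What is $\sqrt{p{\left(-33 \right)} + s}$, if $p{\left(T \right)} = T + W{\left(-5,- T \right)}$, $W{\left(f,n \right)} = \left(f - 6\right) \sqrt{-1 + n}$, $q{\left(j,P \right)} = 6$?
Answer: $\frac{\sqrt{-1554 - 396 \sqrt{2}}}{3} \approx 15.326 i$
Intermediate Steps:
$W{\left(f,n \right)} = \sqrt{-1 + n} \left(-6 + f\right)$ ($W{\left(f,n \right)} = \left(-6 + f\right) \sqrt{-1 + n} = \sqrt{-1 + n} \left(-6 + f\right)$)
$s = - \frac{419}{3}$ ($s = \frac{6 - 425}{3} = \frac{1}{3} \left(-419\right) = - \frac{419}{3} \approx -139.67$)
$p{\left(T \right)} = T - 11 \sqrt{-1 - T}$ ($p{\left(T \right)} = T + \sqrt{-1 - T} \left(-6 - 5\right) = T + \sqrt{-1 - T} \left(-11\right) = T - 11 \sqrt{-1 - T}$)
$\sqrt{p{\left(-33 \right)} + s} = \sqrt{\left(-33 - 11 \sqrt{-1 - -33}\right) - \frac{419}{3}} = \sqrt{\left(-33 - 11 \sqrt{-1 + 33}\right) - \frac{419}{3}} = \sqrt{\left(-33 - 11 \sqrt{32}\right) - \frac{419}{3}} = \sqrt{\left(-33 - 11 \cdot 4 \sqrt{2}\right) - \frac{419}{3}} = \sqrt{\left(-33 - 44 \sqrt{2}\right) - \frac{419}{3}} = \sqrt{- \frac{518}{3} - 44 \sqrt{2}}$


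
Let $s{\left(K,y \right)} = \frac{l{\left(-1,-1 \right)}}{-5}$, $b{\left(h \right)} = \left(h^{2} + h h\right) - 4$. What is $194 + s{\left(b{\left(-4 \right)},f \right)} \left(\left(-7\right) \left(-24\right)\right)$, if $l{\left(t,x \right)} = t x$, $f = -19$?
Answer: $\frac{802}{5} \approx 160.4$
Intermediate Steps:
$b{\left(h \right)} = -4 + 2 h^{2}$ ($b{\left(h \right)} = \left(h^{2} + h^{2}\right) - 4 = 2 h^{2} - 4 = -4 + 2 h^{2}$)
$s{\left(K,y \right)} = - \frac{1}{5}$ ($s{\left(K,y \right)} = \frac{\left(-1\right) \left(-1\right)}{-5} = 1 \left(- \frac{1}{5}\right) = - \frac{1}{5}$)
$194 + s{\left(b{\left(-4 \right)},f \right)} \left(\left(-7\right) \left(-24\right)\right) = 194 - \frac{\left(-7\right) \left(-24\right)}{5} = 194 - \frac{168}{5} = \frac{802}{5}$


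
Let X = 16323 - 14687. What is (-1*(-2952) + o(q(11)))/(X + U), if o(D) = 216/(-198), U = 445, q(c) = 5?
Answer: 32460/22891 ≈ 1.4180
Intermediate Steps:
o(D) = -12/11 (o(D) = 216*(-1/198) = -12/11)
X = 1636
(-1*(-2952) + o(q(11)))/(X + U) = (-1*(-2952) - 12/11)/(1636 + 445) = (2952 - 12/11)/2081 = (32460/11)*(1/2081) = 32460/22891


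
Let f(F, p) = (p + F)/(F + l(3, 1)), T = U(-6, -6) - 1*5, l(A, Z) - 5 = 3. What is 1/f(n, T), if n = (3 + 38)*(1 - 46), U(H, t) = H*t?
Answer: 1837/1814 ≈ 1.0127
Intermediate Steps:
l(A, Z) = 8 (l(A, Z) = 5 + 3 = 8)
T = 31 (T = -6*(-6) - 1*5 = 36 - 5 = 31)
n = -1845 (n = 41*(-45) = -1845)
f(F, p) = (F + p)/(8 + F) (f(F, p) = (p + F)/(F + 8) = (F + p)/(8 + F))
1/f(n, T) = 1/((-1845 + 31)/(8 - 1845)) = 1/(-1814/(-1837)) = 1/(-1/1837*(-1814)) = 1/(1814/1837) = 1837/1814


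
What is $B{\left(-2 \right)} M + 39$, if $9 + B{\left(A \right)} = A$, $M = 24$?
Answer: $-225$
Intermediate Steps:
$B{\left(A \right)} = -9 + A$
$B{\left(-2 \right)} M + 39 = \left(-9 - 2\right) 24 + 39 = \left(-11\right) 24 + 39 = -264 + 39 = -225$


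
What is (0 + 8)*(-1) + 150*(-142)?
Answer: -21308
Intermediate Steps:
(0 + 8)*(-1) + 150*(-142) = 8*(-1) - 21300 = -8 - 21300 = -21308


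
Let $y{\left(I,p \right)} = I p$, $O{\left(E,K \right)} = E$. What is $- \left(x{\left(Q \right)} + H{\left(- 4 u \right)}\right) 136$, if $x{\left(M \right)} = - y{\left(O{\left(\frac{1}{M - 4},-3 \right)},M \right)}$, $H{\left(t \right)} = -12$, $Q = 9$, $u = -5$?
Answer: $\frac{9384}{5} \approx 1876.8$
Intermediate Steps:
$x{\left(M \right)} = - \frac{M}{-4 + M}$ ($x{\left(M \right)} = - \frac{M}{M - 4} = - \frac{M}{-4 + M}$)
$- \left(x{\left(Q \right)} + H{\left(- 4 u \right)}\right) 136 = - \left(\left(-1\right) 9 \frac{1}{-4 + 9} - 12\right) 136 = - \left(\left(-1\right) 9 \cdot \frac{1}{5} - 12\right) 136 = - \left(- \frac{9}{5} - 12\right) 136 = - \frac{\left(-69\right) 136}{5} = \left(-1\right) \left(- \frac{9384}{5}\right) = \frac{9384}{5}$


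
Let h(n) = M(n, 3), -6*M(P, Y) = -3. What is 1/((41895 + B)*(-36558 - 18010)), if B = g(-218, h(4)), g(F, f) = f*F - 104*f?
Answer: -1/2277340912 ≈ -4.3911e-10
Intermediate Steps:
M(P, Y) = ½ (M(P, Y) = -⅙*(-3) = ½)
h(n) = ½
g(F, f) = -104*f + F*f (g(F, f) = F*f - 104*f = -104*f + F*f)
B = -161 (B = (-104 - 218)/2 = (½)*(-322) = -161)
1/((41895 + B)*(-36558 - 18010)) = 1/((41895 - 161)*(-36558 - 18010)) = 1/(41734*(-54568)) = 1/(-2277340912) = -1/2277340912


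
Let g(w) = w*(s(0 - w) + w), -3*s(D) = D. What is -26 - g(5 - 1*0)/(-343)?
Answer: -26654/1029 ≈ -25.903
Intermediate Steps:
s(D) = -D/3
g(w) = 4*w²/3 (g(w) = w*(-(0 - w)/3 + w) = w*(-(-1)*w/3 + w) = w*(w/3 + w) = w*(4*w/3) = 4*w²/3)
-26 - g(5 - 1*0)/(-343) = -26 - 4*(5 - 1*0)²/3/(-343) = -26 - 4*(5 + 0)²/3*(-1)/343 = -26 - (4/3)*5²*(-1)/343 = -26 - (4/3)*25*(-1)/343 = -26 - 100*(-1)/(3*343) = -26 - 1*(-100/1029) = -26 + 100/1029 = -26654/1029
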